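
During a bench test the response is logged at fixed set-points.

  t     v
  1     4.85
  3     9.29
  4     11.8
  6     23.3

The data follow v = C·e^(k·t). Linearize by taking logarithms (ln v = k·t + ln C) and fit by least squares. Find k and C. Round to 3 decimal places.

k = 0.311, C = 3.552

Taking logs, ln v = k·t + ln C, so regress ln v on t.
Over the data: Σt = 14.0000, Σ(t)² = 62.0000, Σln v = 9.4245, Σt·ln v = 37.0289.
Normal system: [[62.0000, 14.0000]; [14.0000, 4]]·[k, ln C]ᵀ = [37.0289, 9.4245]ᵀ.
Δ = 62.0000·4 − (14.0000)² = 52.0000; k = (37.0289·4 − 14.0000·9.4245)/52.0000 = 0.31102, ln C = (62.0000·9.4245 − 14.0000·37.0289)/52.0000 = 1.26755, so C = exp(1.26755) = 3.55212.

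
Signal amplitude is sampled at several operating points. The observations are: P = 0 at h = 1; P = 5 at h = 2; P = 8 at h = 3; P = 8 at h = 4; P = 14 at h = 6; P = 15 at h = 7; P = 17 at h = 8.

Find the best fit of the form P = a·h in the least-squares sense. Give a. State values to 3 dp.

a = 2.184

The normal equations are: 179·a = 391.
(Σh·h = 179, Σh·P = 391.)
a = 391/179 = 2.18436.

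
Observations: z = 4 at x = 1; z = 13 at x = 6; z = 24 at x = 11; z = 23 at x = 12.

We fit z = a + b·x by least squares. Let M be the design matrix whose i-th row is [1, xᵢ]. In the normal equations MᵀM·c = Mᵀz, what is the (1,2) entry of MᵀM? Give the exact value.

Row 1 ↔ basis 1, column 2 ↔ basis x, so (MᵀM)_{1,2} = Σᵢ x = (1)·(1) + (1)·(6) + (1)·(11) + (1)·(12) = 30.

30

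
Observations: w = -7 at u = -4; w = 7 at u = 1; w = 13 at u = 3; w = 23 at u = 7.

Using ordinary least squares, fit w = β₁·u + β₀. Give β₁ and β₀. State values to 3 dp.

β₁ = 2.741, β₀ = 4.203

AᵀA·[β₁, β₀]ᵀ = Aᵀw reads: 75·β₁ + 7·β₀ = 235;  7·β₁ + 4·β₀ = 36.
Eliminating β₀: 4·(row 1) − 7·(row 2) gives 251·β₁ = 4·235 − 7·36 = 688, so β₁ = 688/251.
Then β₀ = (36 − 7·(688/251))/4 = 1055/251.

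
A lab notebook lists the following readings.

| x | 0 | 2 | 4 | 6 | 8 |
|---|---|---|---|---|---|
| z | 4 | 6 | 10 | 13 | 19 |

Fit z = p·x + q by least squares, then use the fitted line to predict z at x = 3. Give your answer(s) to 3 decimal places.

ẑ = 8.550

Entries of AᵀA: Σx·x = 120, Σx = 20, Σ1 = 5.
And Σx·z = 282, Σz = 52.
AᵀA·[p, q]ᵀ = Aᵀz becomes [[120, 20]; [20, 5]]·[p, q]ᵀ = [282, 52]ᵀ.
Determinant 120·5 − 20² = 200.
p = (282·5 − 20·52)/200 = 37/20; q = (120·52 − 20·282)/200 = 3.
At x = 3: ẑ = (37/20)·(3) + (3)·(1) = 171/20.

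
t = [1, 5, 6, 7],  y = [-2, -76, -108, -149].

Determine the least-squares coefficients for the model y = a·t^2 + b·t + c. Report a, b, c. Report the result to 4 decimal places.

MᵀM·[a, b, c]ᵀ = Mᵀy reads: 4323·a + 685·b + 111·c = -13091;  685·a + 111·b + 19·c = -2073;  111·a + 19·b + 4·c = -335.
Inverting the 3×3 Gram matrix, [a, b, c]ᵀ = [-2745/902, -73/902, 489/451]ᵀ.

a = -3.0432, b = -0.0809, c = 1.0843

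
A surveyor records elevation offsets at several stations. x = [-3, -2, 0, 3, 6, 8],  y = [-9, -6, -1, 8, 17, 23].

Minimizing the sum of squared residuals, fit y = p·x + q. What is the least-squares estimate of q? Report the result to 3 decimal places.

The normal equations are: 122·p + 12·q = 349;  12·p + 6·q = 32.
det = 122·6 − 12² = 588.
p = (349·6 − 12·32)/588 = 285/98; q = (122·32 − 12·349)/588 = -71/147.

q = -0.483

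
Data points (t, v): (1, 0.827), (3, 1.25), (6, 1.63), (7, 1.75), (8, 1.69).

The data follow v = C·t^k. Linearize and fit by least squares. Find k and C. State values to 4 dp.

k = 0.3643, C = 0.8331

With ln vᵢ as the transformed response and ln tᵢ as the regressor:
Σln t = 6.9157, Σ(ln t)² = 12.5280, Σln v = 1.6061, Σln t·ln v = 3.3007.
Equations: 12.5280·k + 6.9157·ln C = 3.3007;  6.9157·k + 5·ln C = 1.6061.
Δ = 12.5280·5 − (6.9157)² = 14.8127; k = (3.3007·5 − 6.9157·1.6061)/14.8127 = 0.36427, ln C = (12.5280·1.6061 − 6.9157·3.3007)/14.8127 = -0.18262, so C = exp(-0.18262) = 0.83309.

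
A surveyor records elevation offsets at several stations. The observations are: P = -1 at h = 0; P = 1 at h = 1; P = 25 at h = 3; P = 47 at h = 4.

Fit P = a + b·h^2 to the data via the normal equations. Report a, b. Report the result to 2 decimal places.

Forming XᵀX = [[4, 26]; [26, 338]] and XᵀP = [72, 978]ᵀ gives XᵀX·[a, b]ᵀ = XᵀP.
Determinant 4·338 − 26² = 676.
a = (72·338 − 26·978)/676 = -21/13; b = (4·978 − 26·72)/676 = 510/169.

a = -1.62, b = 3.02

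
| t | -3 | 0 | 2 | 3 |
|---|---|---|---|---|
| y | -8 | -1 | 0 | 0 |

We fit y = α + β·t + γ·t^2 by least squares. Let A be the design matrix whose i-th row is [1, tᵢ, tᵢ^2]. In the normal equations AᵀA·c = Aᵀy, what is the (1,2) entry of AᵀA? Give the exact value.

2

Row 1 ↔ basis 1, column 2 ↔ basis t, so (AᵀA)_{1,2} = Σᵢ t = (1)·(-3) + (1)·(0) + (1)·(2) + (1)·(3) = 2.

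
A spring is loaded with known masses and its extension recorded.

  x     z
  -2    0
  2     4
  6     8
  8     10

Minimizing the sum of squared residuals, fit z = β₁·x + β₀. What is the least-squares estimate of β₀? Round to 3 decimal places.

The normal system MᵀM·[β₁, β₀]ᵀ = Mᵀz is [[108, 14]; [14, 4]]·[β₁, β₀]ᵀ = [136, 22]ᵀ.
det = 108·4 − 14² = 236.
β₁ = (136·4 − 14·22)/236 = 1; β₀ = (108·22 − 14·136)/236 = 2.

β₀ = 2.000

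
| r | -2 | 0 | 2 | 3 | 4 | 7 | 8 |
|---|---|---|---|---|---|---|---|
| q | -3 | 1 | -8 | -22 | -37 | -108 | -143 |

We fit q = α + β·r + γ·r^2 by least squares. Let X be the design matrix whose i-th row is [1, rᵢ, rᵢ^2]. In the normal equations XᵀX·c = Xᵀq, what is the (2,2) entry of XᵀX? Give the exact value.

Row 2 ↔ basis r, column 2 ↔ basis r, so (XᵀX)_{2,2} = Σᵢ (r)·(r) = (-2)·(-2) + (0)·(0) + (2)·(2) + (3)·(3) + (4)·(4) + (7)·(7) + (8)·(8) = 146.

146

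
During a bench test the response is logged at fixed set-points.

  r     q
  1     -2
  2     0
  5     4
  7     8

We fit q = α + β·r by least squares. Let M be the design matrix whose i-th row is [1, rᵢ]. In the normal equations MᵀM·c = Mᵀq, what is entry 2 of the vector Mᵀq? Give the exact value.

Entry 2 ↔ basis r, so (Mᵀq)_{2} = Σᵢ (r)·qᵢ = (1)·(-2) + (2)·(0) + (5)·(4) + (7)·(8) = 74.

74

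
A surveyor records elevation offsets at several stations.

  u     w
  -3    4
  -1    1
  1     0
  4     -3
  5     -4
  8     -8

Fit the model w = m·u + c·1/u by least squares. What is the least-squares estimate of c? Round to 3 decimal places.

Forming XᵀX = [[116, 6]; [6, 32101/14400]] and Xᵀw = [-109, -293/60]ᵀ gives XᵀX·[m, c]ᵀ = Xᵀw.
det = 116·(32101/14400) − 6² = 801329/3600.
m = ((-109)·(32101/14400) − 6·(-293/60))/(801329/3600) = -3077089/3205316; c = (116·(-293/60) − 6·(-109))/(801329/3600) = 315120/801329.

c = 0.393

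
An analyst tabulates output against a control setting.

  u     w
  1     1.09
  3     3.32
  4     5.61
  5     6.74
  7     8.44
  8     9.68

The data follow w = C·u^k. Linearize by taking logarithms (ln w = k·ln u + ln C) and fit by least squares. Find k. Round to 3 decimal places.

k = 1.068

Let Y = ln w. Fitting Y = k·ln u + ln C by least squares:
AᵀA = [[13.8297, 8.1197]; [8.1197, 6]], rhs = [15.6510, 9.3218]ᵀ  (here Σln u = 8.1197, Σ(ln u)² = 13.8297, Σln w = 9.3218, Σln u·ln w = 15.6510).
Slope k = (n·Σln u·ln w − Σln u·Σln w)/(n·Σ(ln u)² − (Σln u)²) = (6·15.6510 − 8.1197·9.3218)/17.0487 = 1.06845; ln C = (Σln w − k·Σln u)/n = 0.10771.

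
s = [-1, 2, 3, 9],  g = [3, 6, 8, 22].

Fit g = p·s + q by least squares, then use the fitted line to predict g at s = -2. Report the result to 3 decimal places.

ĝ = -0.626

Sums needed: Σs·s = 95, Σs = 13, Σ1 = 4.
Right-hand side: Σs·g = 231, Σg = 39.
So AᵀA·[p, q]ᵀ = Aᵀg: [[95, 13]; [13, 4]]·[p, q]ᵀ = [231, 39]ᵀ.
det = 95·4 − 13² = 211.
p = (231·4 − 13·39)/211 = 417/211; q = (95·39 − 13·231)/211 = 702/211.
At s = -2: ĝ = (417/211)·(-2) + (702/211)·(1) = -132/211.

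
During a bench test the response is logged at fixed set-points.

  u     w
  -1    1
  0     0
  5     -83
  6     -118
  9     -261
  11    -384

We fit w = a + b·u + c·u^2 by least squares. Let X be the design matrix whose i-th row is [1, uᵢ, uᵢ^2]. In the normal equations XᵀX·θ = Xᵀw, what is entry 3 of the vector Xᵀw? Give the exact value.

-73927

Entry 3 ↔ basis u^2, so (Xᵀw)_{3} = Σᵢ (u^2)·wᵢ = (1)·(1) + (0)·(0) + (25)·(-83) + (36)·(-118) + (81)·(-261) + (121)·(-384) = -73927.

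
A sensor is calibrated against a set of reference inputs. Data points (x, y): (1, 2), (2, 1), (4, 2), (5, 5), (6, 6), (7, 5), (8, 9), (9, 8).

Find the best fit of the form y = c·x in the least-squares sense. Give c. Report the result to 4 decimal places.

c = 0.9130

Sums needed: Σx·x = 276.
For Mᵀy: Σx·y = 252.
c = 252/276 = 0.913043.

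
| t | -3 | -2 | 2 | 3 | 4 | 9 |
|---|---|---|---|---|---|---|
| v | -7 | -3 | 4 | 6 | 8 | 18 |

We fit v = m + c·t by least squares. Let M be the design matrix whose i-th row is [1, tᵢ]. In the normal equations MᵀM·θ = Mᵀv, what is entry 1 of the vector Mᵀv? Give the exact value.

26

Entry 1 ↔ basis 1, so (Mᵀv)_{1} = Σᵢ vᵢ = (1)·(-7) + (1)·(-3) + (1)·(4) + (1)·(6) + (1)·(8) + (1)·(18) = 26.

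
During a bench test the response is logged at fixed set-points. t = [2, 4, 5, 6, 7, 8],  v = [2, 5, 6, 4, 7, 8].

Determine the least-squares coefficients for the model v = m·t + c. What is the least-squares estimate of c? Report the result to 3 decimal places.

c = 0.686

The normal system XᵀX·[m, c]ᵀ = Xᵀv is [[194, 32]; [32, 6]]·[m, c]ᵀ = [191, 32]ᵀ.
Determinant 194·6 − 32² = 140.
m = (191·6 − 32·32)/140 = 61/70; c = (194·32 − 32·191)/140 = 24/35.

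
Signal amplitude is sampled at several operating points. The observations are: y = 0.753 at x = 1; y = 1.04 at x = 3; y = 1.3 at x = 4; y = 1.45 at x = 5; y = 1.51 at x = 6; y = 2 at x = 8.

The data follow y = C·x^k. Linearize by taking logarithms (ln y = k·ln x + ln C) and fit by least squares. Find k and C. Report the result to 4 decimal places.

Linearized form: ln y = k·ln x + ln C. From the 6 transformed points,
Σln x = 7.9655, Σ(ln x)² = 13.2535, Σln y = 1.4947, Σln x·ln y = 3.1846.
Normal system: [[13.2535, 7.9655]; [7.9655, 6]]·[k, ln C]ᵀ = [3.1846, 1.4947]ᵀ.
Δ = 13.2535·6 − (7.9655)² = 16.0713; k = (3.1846·6 − 7.9655·1.4947)/16.0713 = 0.44808, ln C = (13.2535·1.4947 − 7.9655·3.1846)/16.0713 = -0.34575, so C = exp(-0.34575) = 0.70769.

k = 0.4481, C = 0.7077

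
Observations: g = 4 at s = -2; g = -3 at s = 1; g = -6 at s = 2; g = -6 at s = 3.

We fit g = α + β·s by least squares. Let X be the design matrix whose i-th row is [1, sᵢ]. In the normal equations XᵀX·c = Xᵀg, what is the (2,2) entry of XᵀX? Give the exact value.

18

Row 2 ↔ basis s, column 2 ↔ basis s, so (XᵀX)_{2,2} = Σᵢ (s)·(s) = (-2)·(-2) + (1)·(1) + (2)·(2) + (3)·(3) = 18.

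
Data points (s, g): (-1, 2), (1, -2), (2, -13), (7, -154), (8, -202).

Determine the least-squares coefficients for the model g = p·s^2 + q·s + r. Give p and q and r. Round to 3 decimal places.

p = -2.959, q = -1.845, r = 2.901

The normal system XᵀX·[p, q, r]ᵀ = Xᵀg is [[6515, 863, 119]; [863, 119, 17]; [119, 17, 5]]·[p, q, r]ᵀ = [-20526, -2724, -369]ᵀ.
Row-reducing yields p = -12541/4238, q = -7819/4238, r = 6148/2119.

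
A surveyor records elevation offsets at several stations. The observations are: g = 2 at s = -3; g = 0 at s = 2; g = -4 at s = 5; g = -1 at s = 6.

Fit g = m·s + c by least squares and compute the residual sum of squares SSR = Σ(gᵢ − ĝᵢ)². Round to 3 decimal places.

SSR = 6.500

Normal-equation sums: Σs·s = 74, Σs = 10, Σ1 = 4.
Moment sums: Σs·g = -32, Σg = -3.
XᵀX·[m, c]ᵀ = Xᵀg becomes [[74, 10]; [10, 4]]·[m, c]ᵀ = [-32, -3]ᵀ.
Eliminating c: 4·(row 1) − 10·(row 2) gives 196·m = 4·(-32) − 10·(-3) = -98, so m = -1/2.
Then c = ((-3) − 10·(-1/2))/4 = 1/2.
Residuals: 0, 1/2, -2, 3/2; SSR = 13/2.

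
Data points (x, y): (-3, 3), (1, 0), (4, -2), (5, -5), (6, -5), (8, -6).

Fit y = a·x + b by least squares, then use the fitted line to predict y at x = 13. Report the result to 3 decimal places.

ŷ = -10.774

Sums needed: Σx·x = 151, Σx = 21, Σ1 = 6.
For Mᵀy: Σx·y = -120, Σy = -15.
Normal equations: [[151, 21]; [21, 6]]·[a, b]ᵀ = [-120, -15]ᵀ.
Eliminating b: 6·(row 1) − 21·(row 2) gives 465·a = 6·(-120) − 21·(-15) = -405, so a = -27/31.
Then b = ((-15) − 21·(-27/31))/6 = 17/31.
At x = 13: ŷ = (-27/31)·(13) + (17/31)·(1) = -334/31.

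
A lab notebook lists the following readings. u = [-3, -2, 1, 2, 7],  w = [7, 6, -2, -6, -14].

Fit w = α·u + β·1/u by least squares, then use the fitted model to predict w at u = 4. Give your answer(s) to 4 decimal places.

ŵ = -8.5984

Normal-equation sums: Σu·u = 67, Σu·1/u = 5, Σ1/u·1/u = 1439/882.
Moment sums: Σu·w = -145, Σ1/u·w = -37/3.
Normal equations: [[67, 5]; [5, 1439/882]]·[α, β]ᵀ = [-145, -37/3]ᵀ.
Determinant 67·(1439/882) − 5² = 74363/882.
α = ((-145)·(1439/882) − 5·(-37/3))/(74363/882) = -154265/74363; β = (67·(-37/3) − 5·(-145))/(74363/882) = -89376/74363.
At u = 4: ŵ = (-154265/74363)·(4) + (-89376/74363)·(1/4) = -639404/74363.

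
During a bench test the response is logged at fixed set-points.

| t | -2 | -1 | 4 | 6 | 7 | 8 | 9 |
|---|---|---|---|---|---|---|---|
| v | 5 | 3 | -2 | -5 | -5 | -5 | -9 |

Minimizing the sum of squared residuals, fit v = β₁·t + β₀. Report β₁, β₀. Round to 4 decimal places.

β₁ = -1.1193, β₀ = 2.3857

Entries of MᵀM: Σt·t = 251, Σt = 31, Σ1 = 7.
Moment sums: Σt·v = -207, Σv = -18.
Determinant 251·7 − 31² = 796.
β₁ = ((-207)·7 − 31·(-18))/796 = -891/796; β₀ = (251·(-18) − 31·(-207))/796 = 1899/796.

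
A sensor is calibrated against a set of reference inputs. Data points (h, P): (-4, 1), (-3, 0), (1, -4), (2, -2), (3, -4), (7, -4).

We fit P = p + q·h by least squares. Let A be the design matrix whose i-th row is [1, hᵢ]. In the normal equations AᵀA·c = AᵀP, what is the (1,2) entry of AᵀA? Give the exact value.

6

Row 1 ↔ basis 1, column 2 ↔ basis h, so (AᵀA)_{1,2} = Σᵢ h = (1)·(-4) + (1)·(-3) + (1)·(1) + (1)·(2) + (1)·(3) + (1)·(7) = 6.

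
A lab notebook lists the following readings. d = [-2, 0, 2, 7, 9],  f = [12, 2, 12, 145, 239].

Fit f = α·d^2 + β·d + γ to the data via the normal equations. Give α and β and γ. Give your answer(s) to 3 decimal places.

α = 2.932, β = 0.067, γ = 0.869

Sums needed: Σd^2·d^2 = 8994, Σd^2·d = 1072, Σd^2 = 138, Σd·d = 138, Σd = 16, Σ1 = 5.
And Σd^2·f = 26560, Σd·f = 3166, Σf = 410.
MᵀM·[α, β, γ]ᵀ = Mᵀf becomes [[8994, 1072, 138]; [1072, 138, 16]; [138, 16, 5]]·[α, β, γ]ᵀ = [26560, 3166, 410]ᵀ.
Inverting the 3×3 Gram matrix, [α, β, γ]ᵀ = [193022/65839, 4429/65839, 57218/65839]ᵀ.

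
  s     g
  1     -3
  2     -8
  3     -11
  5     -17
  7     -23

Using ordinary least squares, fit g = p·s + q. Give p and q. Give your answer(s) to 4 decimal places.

p = -3.2241, q = -0.7931

The normal equations are: 88·p + 18·q = -298;  18·p + 5·q = -62.
(Σs·s = 88, Σs = 18, Σ1 = 5, Σs·g = -298, Σg = -62.)
Determinant 88·5 − 18² = 116.
p = ((-298)·5 − 18·(-62))/116 = -187/58; q = (88·(-62) − 18·(-298))/116 = -23/29.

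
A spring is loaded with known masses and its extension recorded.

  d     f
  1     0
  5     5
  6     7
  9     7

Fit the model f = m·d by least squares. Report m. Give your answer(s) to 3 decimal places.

m = 0.909

Entries of AᵀA: Σd·d = 143.
Right-hand side: Σd·f = 130.
Hence m = 130 / 143 ≈ 0.909091.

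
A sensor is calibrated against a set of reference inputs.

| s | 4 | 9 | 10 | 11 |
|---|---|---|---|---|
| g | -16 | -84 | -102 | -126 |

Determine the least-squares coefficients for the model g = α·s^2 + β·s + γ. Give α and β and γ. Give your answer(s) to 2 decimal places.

Sums needed: Σs^2·s^2 = 31458, Σs^2·s = 3124, Σs^2 = 318, Σs·s = 318, Σs = 34, Σ1 = 4.
For Xᵀg: Σs^2·g = -32506, Σs·g = -3226, Σg = -328.
So XᵀX·[α, β, γ]ᵀ = Xᵀg: [[31458, 3124, 318]; [3124, 318, 34]; [318, 34, 4]]·[α, β, γ]ᵀ = [-32506, -3226, -328]ᵀ.
Row-reducing yields α = -518/473, β = 376/473, γ = -801/473.

α = -1.10, β = 0.79, γ = -1.69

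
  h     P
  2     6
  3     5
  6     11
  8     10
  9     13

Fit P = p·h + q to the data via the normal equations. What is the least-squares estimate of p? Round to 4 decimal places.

Sums needed: Σh·h = 194, Σh = 28, Σ1 = 5.
For MᵀP: Σh·P = 290, ΣP = 45.
Δ = 194·5 − 28² = 186.
p = (290·5 − 28·45)/186 = 95/93; q = (194·45 − 28·290)/186 = 305/93.

p = 1.0215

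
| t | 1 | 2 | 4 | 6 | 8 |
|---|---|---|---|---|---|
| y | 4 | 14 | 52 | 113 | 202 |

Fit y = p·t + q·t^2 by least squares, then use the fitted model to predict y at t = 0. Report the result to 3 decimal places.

From the data, Σt·t = 121, Σt·t^2 = 801, Σt^2·t^2 = 5665.
For Aᵀy: Σt·y = 2534, Σt^2·y = 17888.
So AᵀA·[p, q]ᵀ = Aᵀy: [[121, 801]; [801, 5665]]·[p, q]ᵀ = [2534, 17888]ᵀ.
det = 121·5665 − 801² = 43864.
p = (2534·5665 − 801·17888)/43864 = 13411/21932; q = (121·17888 − 801·2534)/43864 = 67357/21932.
At t = 0: ŷ = (13411/21932)·(0) + (67357/21932)·(0) = 0.

ŷ = 0.000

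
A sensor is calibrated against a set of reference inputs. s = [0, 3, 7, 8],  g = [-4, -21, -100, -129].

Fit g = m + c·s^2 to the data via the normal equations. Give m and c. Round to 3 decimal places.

m = -3.738, c = -1.959

MᵀM·[m, c]ᵀ = Mᵀg reads: 4·m + 122·c = -254;  122·m + 6578·c = -13345.
Δ = 4·6578 − 122² = 11428.
m = ((-254)·6578 − 122·(-13345))/11428 = -21361/5714; c = (4·(-13345) − 122·(-254))/11428 = -5598/2857.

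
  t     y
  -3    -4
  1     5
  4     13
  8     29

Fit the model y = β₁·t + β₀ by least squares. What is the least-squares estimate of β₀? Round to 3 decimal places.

The normal equations are: 90·β₁ + 10·β₀ = 301;  10·β₁ + 4·β₀ = 43.
Eliminating β₀: 4·(row 1) − 10·(row 2) gives 260·β₁ = 4·301 − 10·43 = 774, so β₁ = 387/130.
Then β₀ = (43 − 10·(387/130))/4 = 43/13.

β₀ = 3.308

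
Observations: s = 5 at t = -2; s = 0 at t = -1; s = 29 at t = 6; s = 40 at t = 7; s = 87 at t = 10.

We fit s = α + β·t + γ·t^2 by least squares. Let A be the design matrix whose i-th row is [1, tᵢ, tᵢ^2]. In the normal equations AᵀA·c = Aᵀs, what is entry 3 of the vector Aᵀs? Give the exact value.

11724

Entry 3 ↔ basis t^2, so (Aᵀs)_{3} = Σᵢ (t^2)·sᵢ = (4)·(5) + (1)·(0) + (36)·(29) + (49)·(40) + (100)·(87) = 11724.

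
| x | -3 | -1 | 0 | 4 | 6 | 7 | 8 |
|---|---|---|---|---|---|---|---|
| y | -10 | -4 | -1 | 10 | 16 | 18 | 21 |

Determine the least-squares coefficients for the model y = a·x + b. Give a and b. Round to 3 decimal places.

a = 2.804, b = -1.268

With design matrix M, MᵀM = [[175, 21]; [21, 7]] and Mᵀy = [464, 50]ᵀ.
Determinant 175·7 − 21² = 784.
a = (464·7 − 21·50)/784 = 157/56; b = (175·50 − 21·464)/784 = -71/56.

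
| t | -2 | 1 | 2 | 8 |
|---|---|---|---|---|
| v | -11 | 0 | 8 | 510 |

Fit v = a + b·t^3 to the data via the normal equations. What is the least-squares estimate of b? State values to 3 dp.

Forming XᵀX = [[4, 513]; [513, 262273]] and Xᵀv = [507, 261272]ᵀ gives XᵀX·[a, b]ᵀ = Xᵀv.
Δ = 4·262273 − 513² = 785923.
a = (507·262273 − 513·261272)/785923 = -1060125/785923; b = (4·261272 − 513·507)/785923 = 784997/785923.

b = 0.999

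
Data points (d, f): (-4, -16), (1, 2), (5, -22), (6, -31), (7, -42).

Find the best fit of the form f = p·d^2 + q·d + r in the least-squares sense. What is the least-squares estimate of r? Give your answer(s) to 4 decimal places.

Compute the Gram sums: Σd^2·d^2 = 4579, Σd^2·d = 621, Σd^2 = 127, Σd·d = 127, Σd = 15, Σ1 = 5.
And Σd^2·f = -3978, Σd·f = -524, Σf = -109.
So XᵀX·[p, q, r]ᵀ = Xᵀf: [[4579, 621, 127]; [621, 127, 15]; [127, 15, 5]]·[p, q, r]ᵀ = [-3978, -524, -109]ᵀ.
Solving the 3×3 system (Gaussian elimination) gives p = -9979/10262, q = 4553/10262, r = 8048/5131.

r = 1.5685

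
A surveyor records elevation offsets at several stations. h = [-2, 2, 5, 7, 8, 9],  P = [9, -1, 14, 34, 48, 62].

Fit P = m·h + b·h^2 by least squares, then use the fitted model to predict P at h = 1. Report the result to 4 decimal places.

P̂ = -1.3657

Setting ∂/∂m … = 0 gives: 227·m + 1709·b = 1230;  1709·m + 13715·b = 10142.
(Σh·h = 227, Σh·h^2 = 1709, Σh^2·h^2 = 13715, Σh·P = 1230, Σh^2·P = 10142.)
Determinant 227·13715 − 1709² = 192624.
m = (1230·13715 − 1709·10142)/192624 = -115807/48156; b = (227·10142 − 1709·1230)/192624 = 50041/48156.
At h = 1: P̂ = (-115807/48156)·(1) + (50041/48156)·(1) = -10961/8026.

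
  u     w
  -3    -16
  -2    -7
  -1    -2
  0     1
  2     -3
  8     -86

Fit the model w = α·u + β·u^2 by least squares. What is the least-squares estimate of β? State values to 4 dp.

Normal-equation sums: Σu·u = 82, Σu·u^2 = 484, Σu^2·u^2 = 4210.
Right-hand side: Σu·w = -630, Σu^2·w = -5690.
So XᵀX·[α, β]ᵀ = Xᵀw: [[82, 484]; [484, 4210]]·[α, β]ᵀ = [-630, -5690]ᵀ.
det = 82·4210 − 484² = 110964.
α = ((-630)·4210 − 484·(-5690))/110964 = 25415/27741; β = (82·(-5690) − 484·(-630))/110964 = -40415/27741.

β = -1.4569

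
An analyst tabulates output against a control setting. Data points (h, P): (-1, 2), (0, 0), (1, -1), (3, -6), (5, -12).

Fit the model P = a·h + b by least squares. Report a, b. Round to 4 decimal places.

The normal system AᵀA·[a, b]ᵀ = AᵀP is [[36, 8]; [8, 5]]·[a, b]ᵀ = [-81, -17]ᵀ.
Δ = 36·5 − 8² = 116.
a = ((-81)·5 − 8·(-17))/116 = -269/116; b = (36·(-17) − 8·(-81))/116 = 9/29.

a = -2.3190, b = 0.3103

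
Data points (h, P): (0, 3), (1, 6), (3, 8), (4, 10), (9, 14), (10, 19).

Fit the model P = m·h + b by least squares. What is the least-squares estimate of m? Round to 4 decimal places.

Normal-equation sums: Σh·h = 207, Σh = 27, Σ1 = 6.
For AᵀP: Σh·P = 386, ΣP = 60.
So AᵀA·[m, b]ᵀ = AᵀP: [[207, 27]; [27, 6]]·[m, b]ᵀ = [386, 60]ᵀ.
Δ = 207·6 − 27² = 513.
m = (386·6 − 27·60)/513 = 232/171; b = (207·60 − 27·386)/513 = 74/19.

m = 1.3567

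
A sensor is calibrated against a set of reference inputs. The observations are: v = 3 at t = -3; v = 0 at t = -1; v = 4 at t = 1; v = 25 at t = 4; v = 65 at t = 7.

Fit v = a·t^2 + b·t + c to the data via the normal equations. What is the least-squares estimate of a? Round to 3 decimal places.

With design matrix M, MᵀM = [[2740, 380, 76]; [380, 76, 8]; [76, 8, 5]] and Mᵀv = [3616, 550, 97]ᵀ.
Row-reducing yields a = 20833/20868, b = 45181/20868, c = 1324/1739.

a = 0.998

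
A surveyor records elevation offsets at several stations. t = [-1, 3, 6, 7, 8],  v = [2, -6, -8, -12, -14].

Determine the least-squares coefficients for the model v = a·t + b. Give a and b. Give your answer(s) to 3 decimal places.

The normal system XᵀX·[a, b]ᵀ = Xᵀv is [[159, 23]; [23, 5]]·[a, b]ᵀ = [-264, -38]ᵀ.
Eliminating b: 5·(row 1) − 23·(row 2) gives 266·a = 5·(-264) − 23·(-38) = -446, so a = -223/133.
Then b = ((-38) − 23·(-223/133))/5 = 15/133.

a = -1.677, b = 0.113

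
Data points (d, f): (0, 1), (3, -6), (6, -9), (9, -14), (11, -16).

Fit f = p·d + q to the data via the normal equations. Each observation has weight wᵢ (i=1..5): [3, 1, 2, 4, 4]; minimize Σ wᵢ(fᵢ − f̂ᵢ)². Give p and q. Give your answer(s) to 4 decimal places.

The normal system AᵀWA·[p, q]ᵀ = AᵀWf is [[889, 95]; [95, 14]]·[p, q]ᵀ = [-1334, -141]ᵀ.
det = 889·14 − 95² = 3421.
p = ((-1334)·14 − 95·(-141))/3421 = -5281/3421; q = (889·(-141) − 95·(-1334))/3421 = 1381/3421.

p = -1.5437, q = 0.4037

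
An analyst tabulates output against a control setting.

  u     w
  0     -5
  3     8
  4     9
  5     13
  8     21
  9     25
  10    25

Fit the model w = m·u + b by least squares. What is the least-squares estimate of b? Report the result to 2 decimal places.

b = -3.00

The normal system AᵀA·[m, b]ᵀ = Aᵀw is [[295, 39]; [39, 7]]·[m, b]ᵀ = [768, 96]ᵀ.
Eliminating b: 7·(row 1) − 39·(row 2) gives 544·m = 7·768 − 39·96 = 1632, so m = 3.
Then b = (96 − 39·3)/7 = -3.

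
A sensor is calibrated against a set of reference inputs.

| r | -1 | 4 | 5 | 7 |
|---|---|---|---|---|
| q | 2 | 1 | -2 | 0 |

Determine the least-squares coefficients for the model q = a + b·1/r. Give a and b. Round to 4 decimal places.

The normal equations are: 4·a + (-57/140)·b = 1;  (-57/140)·a + (22009/19600)·b = -43/20.
Eliminating b: (22009/19600)·(row 1) − (-57/140)·(row 2) gives (84787/19600)·a = (22009/19600)·1 − (-57/140)·(-43/20) = 1213/4900, so a = 4852/84787.
Then b = ((-43/20) − (-57/140)·(4852/84787))/(22009/19600) = -160580/84787.

a = 0.0572, b = -1.8939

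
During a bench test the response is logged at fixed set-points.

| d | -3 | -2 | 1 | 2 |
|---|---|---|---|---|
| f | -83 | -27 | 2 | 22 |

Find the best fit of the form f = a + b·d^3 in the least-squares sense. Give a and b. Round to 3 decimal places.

Sums needed: Σ1 = 4, Σd^3 = -26, Σd^3·d^3 = 858.
For Xᵀf: Σf = -86, Σd^3·f = 2635.
Eliminating b: 858·(row 1) − (-26)·(row 2) gives 2756·a = 858·(-86) − (-26)·2635 = -5278, so a = -203/106.
Then b = (2635 − (-26)·(-203/106))/858 = 2076/689.

a = -1.915, b = 3.013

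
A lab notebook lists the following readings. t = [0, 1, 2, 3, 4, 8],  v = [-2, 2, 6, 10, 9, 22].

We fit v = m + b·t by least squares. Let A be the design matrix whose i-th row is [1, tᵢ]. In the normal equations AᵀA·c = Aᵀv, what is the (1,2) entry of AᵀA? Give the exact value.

18

Row 1 ↔ basis 1, column 2 ↔ basis t, so (AᵀA)_{1,2} = Σᵢ t = (1)·(0) + (1)·(1) + (1)·(2) + (1)·(3) + (1)·(4) + (1)·(8) = 18.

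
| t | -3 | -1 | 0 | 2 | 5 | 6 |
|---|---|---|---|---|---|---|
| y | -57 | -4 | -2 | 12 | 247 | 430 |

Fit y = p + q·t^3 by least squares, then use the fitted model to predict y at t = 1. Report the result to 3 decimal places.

ŷ = -0.781

The normal system XᵀX·[p, q]ᵀ = Xᵀy is [[6, 321]; [321, 63075]]·[p, q]ᵀ = [626, 125394]ᵀ.
det = 6·63075 − 321² = 275409.
p = (626·63075 − 321·125394)/275409 = -255508/91803; q = (6·125394 − 321·626)/275409 = 183806/91803.
At t = 1: ŷ = (-255508/91803)·(1) + (183806/91803)·(1) = -71702/91803.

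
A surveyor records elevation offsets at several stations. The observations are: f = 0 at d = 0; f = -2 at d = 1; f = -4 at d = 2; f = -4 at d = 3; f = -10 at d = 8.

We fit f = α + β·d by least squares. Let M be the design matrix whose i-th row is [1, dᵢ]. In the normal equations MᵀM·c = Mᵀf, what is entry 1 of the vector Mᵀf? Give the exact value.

-20

Entry 1 ↔ basis 1, so (Mᵀf)_{1} = Σᵢ fᵢ = (1)·(0) + (1)·(-2) + (1)·(-4) + (1)·(-4) + (1)·(-10) = -20.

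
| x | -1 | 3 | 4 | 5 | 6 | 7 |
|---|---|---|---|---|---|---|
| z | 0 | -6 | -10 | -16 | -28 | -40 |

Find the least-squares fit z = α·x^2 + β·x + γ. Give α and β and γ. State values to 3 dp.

From the data, Σx^2·x^2 = 4660, Σx^2·x = 774, Σx^2 = 136, Σx·x = 136, Σx = 24, Σ1 = 6.
And Σx^2·z = -3582, Σx·z = -586, Σz = -100.
Row-reducing yields α = -1475/1529, β = 6857/7645, γ = 12322/7645.

α = -0.965, β = 0.897, γ = 1.612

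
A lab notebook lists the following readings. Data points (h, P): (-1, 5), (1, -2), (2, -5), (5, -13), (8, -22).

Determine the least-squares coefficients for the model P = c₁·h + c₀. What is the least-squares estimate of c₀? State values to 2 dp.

Compute the Gram sums: Σh·h = 95, Σh = 15, Σ1 = 5.
For MᵀP: Σh·P = -258, ΣP = -37.
Normal equations: [[95, 15]; [15, 5]]·[c₁, c₀]ᵀ = [-258, -37]ᵀ.
Determinant 95·5 − 15² = 250.
c₁ = ((-258)·5 − 15·(-37))/250 = -147/50; c₀ = (95·(-37) − 15·(-258))/250 = 71/50.

c₀ = 1.42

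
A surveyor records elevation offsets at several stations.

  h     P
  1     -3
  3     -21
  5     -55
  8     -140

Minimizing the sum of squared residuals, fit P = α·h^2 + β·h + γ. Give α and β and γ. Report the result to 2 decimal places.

From the data, Σh^2·h^2 = 4803, Σh^2·h = 665, Σh^2 = 99, Σh·h = 99, Σh = 17, Σ1 = 4.
And Σh^2·P = -10527, Σh·P = -1461, ΣP = -219.
Normal equations: [[4803, 665, 99]; [665, 99, 17]; [99, 17, 4]]·[α, β, γ]ᵀ = [-10527, -1461, -219]ᵀ.
Inverting the 3×3 Gram matrix, [α, β, γ]ᵀ = [-3546/1639, -111/1639, -1500/1639]ᵀ.

α = -2.16, β = -0.07, γ = -0.92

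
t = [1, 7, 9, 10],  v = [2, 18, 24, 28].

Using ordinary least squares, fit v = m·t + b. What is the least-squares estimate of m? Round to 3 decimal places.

m = 2.831

Sums needed: Σt·t = 231, Σt = 27, Σ1 = 4.
Right-hand side: Σt·v = 624, Σv = 72.
Eliminating b: 4·(row 1) − 27·(row 2) gives 195·m = 4·624 − 27·72 = 552, so m = 184/65.
Then b = (72 − 27·(184/65))/4 = -72/65.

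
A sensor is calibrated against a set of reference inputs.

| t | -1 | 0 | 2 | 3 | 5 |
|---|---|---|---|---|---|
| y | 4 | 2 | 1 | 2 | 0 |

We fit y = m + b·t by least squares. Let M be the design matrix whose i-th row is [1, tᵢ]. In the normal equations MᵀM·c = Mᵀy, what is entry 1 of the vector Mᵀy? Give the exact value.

Entry 1 ↔ basis 1, so (Mᵀy)_{1} = Σᵢ yᵢ = (1)·(4) + (1)·(2) + (1)·(1) + (1)·(2) + (1)·(0) = 9.

9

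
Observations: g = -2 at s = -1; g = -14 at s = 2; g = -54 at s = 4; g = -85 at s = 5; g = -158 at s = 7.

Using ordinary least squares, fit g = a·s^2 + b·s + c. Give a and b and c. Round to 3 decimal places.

Forming XᵀX = [[3299, 539, 95]; [539, 95, 17]; [95, 17, 5]] and Xᵀg = [-10789, -1773, -313]ᵀ gives XᵀX·[a, b, c]ᵀ = Xᵀg.
Inverting the 3×3 Gram matrix, [a, b, c]ᵀ = [-1251/413, -1816/1239, -80/1239]ᵀ.

a = -3.029, b = -1.466, c = -0.065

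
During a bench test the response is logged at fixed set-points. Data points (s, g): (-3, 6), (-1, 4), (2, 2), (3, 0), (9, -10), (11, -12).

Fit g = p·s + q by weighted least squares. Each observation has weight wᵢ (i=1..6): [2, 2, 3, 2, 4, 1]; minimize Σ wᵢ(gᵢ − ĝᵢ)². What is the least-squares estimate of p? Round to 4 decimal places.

p = -1.3883

From the data, Σwᵢ·s·s = 495, Σwᵢ·s = 51, Σwᵢ·1 = 14.
And Σwᵢ·s·g = -524, Σwᵢ·g = -26.
Eliminating q: 14·(row 1) − 51·(row 2) gives 4329·p = 14·(-524) − 51·(-26) = -6010, so p = -6010/4329.
Then q = ((-26) − 51·(-6010/4329))/14 = 4618/1443.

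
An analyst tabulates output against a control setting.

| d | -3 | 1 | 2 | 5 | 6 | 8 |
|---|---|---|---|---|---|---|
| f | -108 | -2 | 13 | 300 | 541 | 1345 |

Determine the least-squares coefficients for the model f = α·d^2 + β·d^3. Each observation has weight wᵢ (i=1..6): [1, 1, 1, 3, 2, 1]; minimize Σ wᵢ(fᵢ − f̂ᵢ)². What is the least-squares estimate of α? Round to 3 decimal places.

Sums needed: Σwᵢ·d^2·d^2 = 8661, Σwᵢ·d^2·d^3 = 57485, Σwᵢ·d^3·d^3 = 403125.
And Σwᵢ·d^2·f = 146610, Σwᵢ·d^3·f = 1037870.
Determinant 8661·403125 − 57485² = 186940400.
α = (146610·403125 − 57485·1037870)/186940400 = -5598007/1869404; β = (8661·1037870 − 57485·146610)/186940400 = 28055811/9347020.

α = -2.995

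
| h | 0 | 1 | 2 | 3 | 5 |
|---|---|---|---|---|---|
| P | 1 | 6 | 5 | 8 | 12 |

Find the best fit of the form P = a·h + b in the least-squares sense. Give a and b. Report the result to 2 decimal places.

The normal equations are: 39·a + 11·b = 100;  11·a + 5·b = 32.
Eliminating b: 5·(row 1) − 11·(row 2) gives 74·a = 5·100 − 11·32 = 148, so a = 2.
Then b = (32 − 11·2)/5 = 2.

a = 2.00, b = 2.00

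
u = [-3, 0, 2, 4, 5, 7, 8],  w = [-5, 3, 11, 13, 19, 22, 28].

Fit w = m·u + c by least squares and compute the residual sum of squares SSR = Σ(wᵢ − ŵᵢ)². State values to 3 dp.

SSR = 13.464

Setting ∂/∂m … = 0 gives: 167·m + 23·c = 562;  23·m + 7·c = 91.
(Σu·u = 167, Σu = 23, Σ1 = 7, Σu·w = 562, Σw = 91.)
det = 167·7 − 23² = 640.
m = (562·7 − 23·91)/640 = 1841/640; c = (167·91 − 23·562)/640 = 2271/640.
Residuals: 13/160, -351/640, 1087/640, -263/128, 171/160, -539/320, 921/640; SSR = 8617/640.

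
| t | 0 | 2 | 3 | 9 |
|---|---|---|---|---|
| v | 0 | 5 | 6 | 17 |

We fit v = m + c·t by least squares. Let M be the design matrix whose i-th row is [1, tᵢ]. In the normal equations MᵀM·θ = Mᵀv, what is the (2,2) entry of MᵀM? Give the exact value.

94

Row 2 ↔ basis t, column 2 ↔ basis t, so (MᵀM)_{2,2} = Σᵢ (t)·(t) = (0)·(0) + (2)·(2) + (3)·(3) + (9)·(9) = 94.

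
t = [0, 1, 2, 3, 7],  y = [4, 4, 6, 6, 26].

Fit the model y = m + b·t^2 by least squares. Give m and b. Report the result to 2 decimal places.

m = 3.46, b = 0.46

The normal equations are: 5·m + 63·b = 46;  63·m + 2499·b = 1356.
(Σ1 = 5, Σt^2 = 63, Σt^2·t^2 = 2499, Σy = 46, Σt^2·y = 1356.)
Eliminating b: 2499·(row 1) − 63·(row 2) gives 8526·m = 2499·46 − 63·1356 = 29526, so m = 703/203.
Then b = (1356 − 63·(703/203))/2499 = 647/1421.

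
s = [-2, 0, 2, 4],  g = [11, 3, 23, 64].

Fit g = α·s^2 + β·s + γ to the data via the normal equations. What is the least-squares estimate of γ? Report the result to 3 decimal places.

γ = 4.050

From the data, Σs^2·s^2 = 288, Σs^2·s = 64, Σs^2 = 24, Σs·s = 24, Σs = 4, Σ1 = 4.
Moment sums: Σs^2·g = 1160, Σs·g = 280, Σg = 101.
Normal equations: [[288, 64, 24]; [64, 24, 4]; [24, 4, 4]]·[α, β, γ]ᵀ = [1160, 280, 101]ᵀ.
Solving the 3×3 system (Gaussian elimination) gives α = 49/16, β = 113/40, γ = 81/20.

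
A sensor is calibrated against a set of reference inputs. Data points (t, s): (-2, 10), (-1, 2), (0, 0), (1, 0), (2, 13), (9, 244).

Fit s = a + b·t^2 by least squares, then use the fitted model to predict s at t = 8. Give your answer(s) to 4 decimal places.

ŝ = 192.5850

From the data, Σ1 = 6, Σt^2 = 91, Σt^2·t^2 = 6595.
Moment sums: Σs = 269, Σt^2·s = 19858.
XᵀX·[a, b]ᵀ = Xᵀs becomes [[6, 91]; [91, 6595]]·[a, b]ᵀ = [269, 19858]ᵀ.
det = 6·6595 − 91² = 31289.
a = (269·6595 − 91·19858)/31289 = -33023/31289; b = (6·19858 − 91·269)/31289 = 94669/31289.
At t = 8: ŝ = (-33023/31289)·(1) + (94669/31289)·(64) = 6025793/31289.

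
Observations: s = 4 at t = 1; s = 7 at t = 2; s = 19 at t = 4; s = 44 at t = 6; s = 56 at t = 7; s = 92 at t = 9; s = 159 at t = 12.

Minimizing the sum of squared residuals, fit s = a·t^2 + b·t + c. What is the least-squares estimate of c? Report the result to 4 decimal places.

From the data, Σt^2·t^2 = 31267, Σt^2·t = 3089, Σt^2 = 331, Σt·t = 331, Σt = 41, Σ1 = 7.
And Σt^2·s = 35012, Σt·s = 3486, Σs = 381.
Inverting the 3×3 Gram matrix, [a, b, c]ᵀ = [29537/27888, 11089/27888, 14069/6972]ᵀ.

c = 2.0179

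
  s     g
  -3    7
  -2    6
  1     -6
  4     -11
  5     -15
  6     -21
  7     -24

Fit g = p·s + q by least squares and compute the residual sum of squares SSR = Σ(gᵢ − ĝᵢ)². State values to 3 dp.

SSR = 17.293

Setting ∂/∂p … = 0 gives: 140·p + 18·q = -452;  18·p + 7·q = -64.
Δ = 140·7 − 18² = 656.
p = ((-452)·7 − 18·(-64))/656 = -503/164; q = (140·(-64) − 18·(-452))/656 = -103/82.
Residuals: -155/164, 46/41, -275/164, 207/82, 261/164, -55/41, -209/164; SSR = 709/41.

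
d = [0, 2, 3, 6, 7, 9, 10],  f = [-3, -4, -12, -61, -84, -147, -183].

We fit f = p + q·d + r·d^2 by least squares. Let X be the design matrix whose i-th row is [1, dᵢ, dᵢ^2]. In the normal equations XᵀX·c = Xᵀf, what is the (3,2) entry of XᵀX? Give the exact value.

Row 3 ↔ basis d^2, column 2 ↔ basis d, so (XᵀX)_{3,2} = Σᵢ (d^2)·(d) = (0)·(0) + (4)·(2) + (9)·(3) + (36)·(6) + (49)·(7) + (81)·(9) + (100)·(10) = 2323.

2323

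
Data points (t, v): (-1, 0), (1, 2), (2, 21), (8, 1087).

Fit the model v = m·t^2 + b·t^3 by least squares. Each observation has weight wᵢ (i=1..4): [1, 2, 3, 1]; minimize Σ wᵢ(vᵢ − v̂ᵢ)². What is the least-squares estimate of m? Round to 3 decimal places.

From the data, Σwᵢ·t^2·t^2 = 4147, Σwᵢ·t^2·t^3 = 32865, Σwᵢ·t^3·t^3 = 262339.
For XᵀWv: Σwᵢ·t^2·v = 69824, Σwᵢ·t^3·v = 557052.
Eliminating b: 262339·(row 1) − 32865·(row 2) gives 7811608·m = 262339·69824 − 32865·557052 = 10044356, so m = 358727/278986.
Then b = (557052 − 32865·(358727/278986))/262339 = 3832221/1952902.

m = 1.286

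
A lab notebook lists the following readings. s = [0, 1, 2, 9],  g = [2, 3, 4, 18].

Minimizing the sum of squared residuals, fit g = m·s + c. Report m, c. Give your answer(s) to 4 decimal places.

The normal equations are: 86·m + 12·c = 173;  12·m + 4·c = 27.
Determinant 86·4 − 12² = 200.
m = (173·4 − 12·27)/200 = 46/25; c = (86·27 − 12·173)/200 = 123/100.

m = 1.8400, c = 1.2300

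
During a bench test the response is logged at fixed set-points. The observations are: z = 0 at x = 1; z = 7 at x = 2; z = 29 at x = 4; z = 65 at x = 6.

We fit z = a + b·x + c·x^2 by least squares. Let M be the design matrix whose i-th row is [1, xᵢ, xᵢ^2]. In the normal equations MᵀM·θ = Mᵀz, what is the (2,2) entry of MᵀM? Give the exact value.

Row 2 ↔ basis x, column 2 ↔ basis x, so (MᵀM)_{2,2} = Σᵢ (x)·(x) = (1)·(1) + (2)·(2) + (4)·(4) + (6)·(6) = 57.

57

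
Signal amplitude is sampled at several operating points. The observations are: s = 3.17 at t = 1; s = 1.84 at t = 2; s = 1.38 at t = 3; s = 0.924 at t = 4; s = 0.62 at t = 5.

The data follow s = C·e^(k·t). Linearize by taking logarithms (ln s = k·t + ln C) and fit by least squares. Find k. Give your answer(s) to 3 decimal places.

k = -0.395

Taking logs, ln s = k·t + ln C, so regress ln s on t.
Σt = 15.0000, Σ(t)² = 55.0000, Σln s = 1.5285, Σt·ln s = 0.6332.
Normal system: [[55.0000, 15.0000]; [15.0000, 5]]·[k, ln C]ᵀ = [0.6332, 1.5285]ᵀ.
Solving (det = 50.0000): k = -0.39523, ln C = 1.49140.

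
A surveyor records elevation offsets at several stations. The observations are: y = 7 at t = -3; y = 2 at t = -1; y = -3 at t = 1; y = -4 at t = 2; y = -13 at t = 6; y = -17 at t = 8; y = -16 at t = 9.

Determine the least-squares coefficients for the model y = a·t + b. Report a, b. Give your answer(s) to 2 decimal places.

a = -2.00, b = 0.00

With design matrix A, AᵀA = [[196, 22]; [22, 7]] and Aᵀy = [-392, -44]ᵀ.
Δ = 196·7 − 22² = 888.
a = ((-392)·7 − 22·(-44))/888 = -2; b = (196·(-44) − 22·(-392))/888 = 0.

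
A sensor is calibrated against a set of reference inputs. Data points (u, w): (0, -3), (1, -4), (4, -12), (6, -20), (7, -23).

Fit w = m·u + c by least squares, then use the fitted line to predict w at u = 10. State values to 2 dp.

Setting ∂/∂m … = 0 gives: 102·m + 18·c = -333;  18·m + 5·c = -62.
(Σu·u = 102, Σu = 18, Σ1 = 5, Σu·w = -333, Σw = -62.)
Determinant 102·5 − 18² = 186.
m = ((-333)·5 − 18·(-62))/186 = -183/62; c = (102·(-62) − 18·(-333))/186 = -55/31.
At u = 10: ŵ = (-183/62)·(10) + (-55/31)·(1) = -970/31.

ŵ = -31.29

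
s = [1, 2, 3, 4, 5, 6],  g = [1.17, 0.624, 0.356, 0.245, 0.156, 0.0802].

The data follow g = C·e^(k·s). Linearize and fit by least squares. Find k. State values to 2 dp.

k = -0.51

With ln gᵢ as the transformed response and sᵢ as the regressor:
Σs = 21.0000, Σ(s)² = 91.0000, Σln g = -7.1351, Σs·ln g = -33.9396.
Equations: 91.0000·k + 21.0000·ln C = -33.9396;  21.0000·k + 6·ln C = -7.1351.
Slope k = (n·Σs·ln g − Σs·Σln g)/(n·Σ(s)² − (Σs)²) = (6·-33.9396 − 21.0000·-7.1351)/105.0000 = -0.51239; ln C = (Σln g − k·Σs)/n = 0.60420.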